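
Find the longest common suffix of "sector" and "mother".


Word 1: "sector"
Word 2: "mother"
Comparing from end:
  Pos -1: 'r' == 'r'
  Pos -2: 'o' != 'e' (stop)
LCS = "r" (length 1)


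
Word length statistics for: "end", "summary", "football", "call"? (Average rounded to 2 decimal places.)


Lengths: "end"=3, "summary"=7, "football"=8, "call"=4
Sum = 22, Count = 4
Average = 22/4 = 5.50
= avg=5.50, min=3, max=8


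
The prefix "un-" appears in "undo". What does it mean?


Prefix: un-
As in: undo -> un- + do
Meaning = not / reverse


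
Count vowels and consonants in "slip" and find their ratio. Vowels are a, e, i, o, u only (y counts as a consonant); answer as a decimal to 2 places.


Word: "slip"
Vowels (a,e,i,o,u): 1
Consonants: 3
Ratio = 1/3
= 0.33


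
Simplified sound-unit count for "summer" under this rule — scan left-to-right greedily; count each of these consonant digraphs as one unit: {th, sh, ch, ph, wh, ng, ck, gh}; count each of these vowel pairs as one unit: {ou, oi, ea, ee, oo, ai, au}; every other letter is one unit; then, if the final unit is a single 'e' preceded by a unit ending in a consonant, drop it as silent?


Word: "summer" (6 letters)
Left-to-right scan:
  1. 's' (letter)
  2. 'u' (letter)
  3. 'm' (letter)
  4. 'm' (letter)
  5. 'e' (letter)
  6. 'r' (letter)
Units from scan: 6
Sound units = 6 units


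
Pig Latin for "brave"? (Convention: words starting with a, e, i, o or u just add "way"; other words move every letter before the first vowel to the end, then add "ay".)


Word: "brave"
Starts with consonant(s) → move to end, add 'ay'
Consonant cluster: "br"
Pig Latin = "avebray"


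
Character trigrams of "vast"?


Word: "vast" (length 4)
Number of trigrams = 4 - 3 + 1 = 2
  Position 0: "vas"
  Position 1: "ast"
Trigrams = "vas", "ast"


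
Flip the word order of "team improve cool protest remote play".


Original: "team improve cool protest remote play"
Words (1..n): team | improve | cool | protest | remote | play
Reversed (n..1): play | remote | protest | cool | improve | team
Result = "play remote protest cool improve team"


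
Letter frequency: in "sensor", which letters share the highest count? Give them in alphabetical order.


Word: "sensor"
Letter counts:
  'e': 1
  'n': 1
  'o': 1
  'r': 1
  's': 2
Maximum count = 2
Most frequent = 's' (2 times each)


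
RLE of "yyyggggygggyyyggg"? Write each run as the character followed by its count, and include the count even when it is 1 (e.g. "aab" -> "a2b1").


String: "yyyggggygggyyyggg"
Scanning for consecutive runs:
  'y' x 3
  'g' x 4
  'y' x 1
  'g' x 3
  'y' x 3
  'g' x 3
RLE = "y3g4y1g3y3g3"


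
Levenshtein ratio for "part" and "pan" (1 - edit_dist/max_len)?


Word 1: "part" (length 4)
Word 2: "pan" (length 3)
One optimal edit sequence:
  1. keep 'p'
  2. keep 'a'
  3. delete 'r'  (+1)
  4. substitute 't' -> 'n'  (+1)
Edit distance = 2
Max length = max(4, 3) = 4
Similarity = 1 - 2/4
= 0.5000


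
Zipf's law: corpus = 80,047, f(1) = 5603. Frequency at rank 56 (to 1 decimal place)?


Zipf's law: f(r) = f(1) / r
f(1) = 5603
f(56) = 5603 / 56
= 100.1 occurrences


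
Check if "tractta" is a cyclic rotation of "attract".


Word: "attract", Candidate: "tractta"
Method: check if candidate is substring of word+word
"attractattract" contains "tractta"? No
Is rotation = No


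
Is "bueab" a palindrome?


Word: "bueab"
Reversed: "baeub"
Forward == Backward? bueab != baeub
Palindrome = No


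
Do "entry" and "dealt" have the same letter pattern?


Pattern of "entry": [0, 1, 2, 3, 4]
Pattern of "dealt": [0, 1, 2, 3, 4]
Patterns match
Same pattern = Yes


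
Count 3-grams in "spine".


Word: "spine" (length 5)
Number of 3-grams = length - 3 + 1 = 5 - 3 + 1
= 3


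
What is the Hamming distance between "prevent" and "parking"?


Comparing character by character (same length = 7):
  Pos 0: 'p' vs 'p' =
  Pos 1: 'r' vs 'a' !=
  Pos 2: 'e' vs 'r' !=
  Pos 3: 'v' vs 'k' !=
  Pos 4: 'e' vs 'i' !=
  Pos 5: 'n' vs 'n' =
  Pos 6: 't' vs 'g' !=
Hamming distance = 5


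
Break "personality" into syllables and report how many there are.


Word: "personality"
Syllable breakdown: per | son | al | i | ty
Counting: 5 parts
= 5 syllables


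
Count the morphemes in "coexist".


Word: "coexist"
Morphemes: co- / exist
Each morpheme carries meaning
= 2 morphemes


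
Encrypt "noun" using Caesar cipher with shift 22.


Word: "noun"
Shift: 22
Each letter → (letter + shift) mod 26:
  'n' (13) + 22 = 9 → 'j'
  'o' (14) + 22 = 10 → 'k'
  'u' (20) + 22 = 16 → 'q'
  'n' (13) + 22 = 9 → 'j'
Result = "jkqj"


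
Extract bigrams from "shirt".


Word: "shirt" (length 5)
Number of bigrams = 5 - 2 + 1 = 4
  Position 0: "sh"
  Position 1: "hi"
  Position 2: "ir"
  Position 3: "rt"
Bigrams = "sh", "hi", "ir", "rt"


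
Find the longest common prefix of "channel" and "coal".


Word 1: "channel"
Word 2: "coal"
Comparing from start:
  Pos 0: 'c' == 'c'
  Pos 1: 'h' != 'o' (stop)
LCP = "c" (length 1)


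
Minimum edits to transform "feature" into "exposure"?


Word 1: "feature" (length 7)
Word 2: "exposure" (length 8)
One optimal edit sequence (insert/delete/substitute each cost 1):
  1. insert 'e'  (+1)
  2. substitute 'f' -> 'x'  (+1)
  3. substitute 'e' -> 'p'  (+1)
  4. substitute 'a' -> 'o'  (+1)
  5. substitute 't' -> 's'  (+1)
  6. keep 'u'
  7. keep 'r'
  8. keep 'e'
Total edit operations: 5
Edit distance = 5


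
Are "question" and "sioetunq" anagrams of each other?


Word 1: "question" → sorted: einoqstu
Word 2: "sioetunq" → sorted: einoqstu
Same letters? einoqstu == einoqstu
Anagram = Yes


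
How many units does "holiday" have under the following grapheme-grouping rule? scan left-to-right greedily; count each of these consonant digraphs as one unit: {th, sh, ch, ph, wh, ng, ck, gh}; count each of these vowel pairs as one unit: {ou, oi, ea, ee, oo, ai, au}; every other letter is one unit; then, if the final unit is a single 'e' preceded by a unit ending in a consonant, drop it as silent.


Word: "holiday" (7 letters)
Left-to-right scan:
  [1] 'h' (letter)
  [2] 'o' (letter)
  [3] 'l' (letter)
  [4] 'i' (letter)
  [5] 'd' (letter)
  [6] 'a' (letter)
  [7] 'y' (letter)
Units from scan: 7
Sound units = 7 units


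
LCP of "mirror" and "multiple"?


Word 1: "mirror"
Word 2: "multiple"
Comparing from start:
  Pos 0: 'm' == 'm'
  Pos 1: 'i' != 'u' (stop)
LCP = "m" (length 1)


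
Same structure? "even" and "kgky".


Pattern of "even": [0, 1, 0, 2]
Pattern of "kgky": [0, 1, 0, 2]
Patterns match
Same pattern = Yes


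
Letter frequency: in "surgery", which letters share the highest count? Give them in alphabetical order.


Word: "surgery"
Letter counts:
  'e': 1
  'g': 1
  'r': 2
  's': 1
  'u': 1
  'y': 1
Maximum count = 2
Most frequent = 'r' (2 times each)


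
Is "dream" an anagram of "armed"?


Word 1: "armed" → sorted: ademr
Word 2: "dream" → sorted: ademr
Same letters? ademr == ademr
Anagram = Yes


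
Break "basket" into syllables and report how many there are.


Word: "basket"
Syllable breakdown: bas | ket
Counting: 2 parts
= 2 syllables


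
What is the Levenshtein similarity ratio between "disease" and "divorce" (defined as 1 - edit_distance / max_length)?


Word 1: "disease" (length 7)
Word 2: "divorce" (length 7)
One optimal edit sequence:
  1. keep 'd'
  2. keep 'i'
  3. substitute 's' -> 'v'  (+1)
  4. substitute 'e' -> 'o'  (+1)
  5. substitute 'a' -> 'r'  (+1)
  6. substitute 's' -> 'c'  (+1)
  7. keep 'e'
Edit distance = 4
Max length = max(7, 7) = 7
Similarity = 1 - 4/7
= 0.4286


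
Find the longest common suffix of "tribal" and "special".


Word 1: "tribal"
Word 2: "special"
Comparing from end:
  Pos -1: 'l' == 'l'
  Pos -2: 'a' == 'a'
  Pos -3: 'b' != 'i' (stop)
LCS = "al" (length 2)


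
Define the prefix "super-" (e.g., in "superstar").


Prefix: super-
As in: superstar -> super- + star
Meaning = above / beyond


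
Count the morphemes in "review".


Word: "review"
Morphemes: re- + view
Each morpheme carries meaning
= 2 morphemes


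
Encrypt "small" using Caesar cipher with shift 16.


Word: "small"
Shift: 16
Each letter → (letter + shift) mod 26:
  's' (18) + 16 = 8 → 'i'
  'm' (12) + 16 = 2 → 'c'
  'a' (0) + 16 = 16 → 'q'
  'l' (11) + 16 = 1 → 'b'
  'l' (11) + 16 = 1 → 'b'
Result = "icqbb"


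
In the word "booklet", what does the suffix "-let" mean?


Suffix: -let
Example: booklet = book + -let
Meaning = small


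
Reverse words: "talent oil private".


Original: "talent oil private"
Words (1..n): talent | oil | private
Reversed (n..1): private | oil | talent
Result = "private oil talent"


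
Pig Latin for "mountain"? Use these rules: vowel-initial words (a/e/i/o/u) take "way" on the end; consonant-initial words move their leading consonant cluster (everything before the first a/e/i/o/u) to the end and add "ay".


Word: "mountain"
Starts with consonant(s) → move to end, add 'ay'
Consonant cluster: "m"
Pig Latin = "ountainmay"


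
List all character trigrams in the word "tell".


Word: "tell" (length 4)
Number of trigrams = 4 - 3 + 1 = 2
  Position 0: "tel"
  Position 1: "ell"
Trigrams = "tel", "ell"


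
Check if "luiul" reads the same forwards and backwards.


Word: "luiul"
Reversed: "luiul"
Forward == Backward? luiul == luiul
Palindrome = Yes


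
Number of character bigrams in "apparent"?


Word: "apparent" (length 8)
Number of 2-grams = length - 2 + 1 = 8 - 2 + 1
= 7


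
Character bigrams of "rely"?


Word: "rely" (length 4)
Number of bigrams = 4 - 2 + 1 = 3
  Position 0: "re"
  Position 1: "el"
  Position 2: "ly"
Bigrams = "re", "el", "ly"


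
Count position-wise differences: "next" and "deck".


Comparing character by character (same length = 4):
  Pos 0: 'n' vs 'd' !=
  Pos 1: 'e' vs 'e' =
  Pos 2: 'x' vs 'c' !=
  Pos 3: 't' vs 'k' !=
Hamming distance = 3


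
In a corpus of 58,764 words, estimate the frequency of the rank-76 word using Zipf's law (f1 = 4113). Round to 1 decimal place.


Zipf's law: f(r) = f(1) / r
f(1) = 4113
f(76) = 4113 / 76
= 54.1 occurrences


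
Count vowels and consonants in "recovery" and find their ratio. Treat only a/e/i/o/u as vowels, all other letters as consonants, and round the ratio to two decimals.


Word: "recovery"
Vowels (a,e,i,o,u): 3
Consonants: 5
Ratio = 3/5
= 0.60


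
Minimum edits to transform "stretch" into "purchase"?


Word 1: "stretch" (length 7)
Word 2: "purchase" (length 8)
One optimal edit sequence (insert/delete/substitute each cost 1):
  1. substitute 's' -> 'p'  (+1)
  2. substitute 't' -> 'u'  (+1)
  3. keep 'r'
  4. insert 'c'  (+1)
  5. substitute 'e' -> 'h'  (+1)
  6. substitute 't' -> 'a'  (+1)
  7. substitute 'c' -> 's'  (+1)
  8. substitute 'h' -> 'e'  (+1)
Total edit operations: 7
Edit distance = 7


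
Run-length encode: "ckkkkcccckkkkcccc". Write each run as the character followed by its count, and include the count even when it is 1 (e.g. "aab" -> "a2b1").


String: "ckkkkcccckkkkcccc"
Scanning for consecutive runs:
  'c' x 1
  'k' x 4
  'c' x 4
  'k' x 4
  'c' x 4
RLE = "c1k4c4k4c4"


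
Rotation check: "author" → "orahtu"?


Word: "author", Candidate: "orahtu"
Method: check if candidate is substring of word+word
"authorauthor" contains "orahtu"? No
Is rotation = No


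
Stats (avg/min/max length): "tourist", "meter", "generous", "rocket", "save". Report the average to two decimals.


Lengths: "tourist"=7, "meter"=5, "generous"=8, "rocket"=6, "save"=4
Sum = 30, Count = 5
Average = 30/5 = 6.00
= avg=6.00, min=4, max=8


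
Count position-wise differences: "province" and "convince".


Comparing character by character (same length = 8):
  Pos 0: 'p' vs 'c' !=
  Pos 1: 'r' vs 'o' !=
  Pos 2: 'o' vs 'n' !=
  Pos 3: 'v' vs 'v' =
  Pos 4: 'i' vs 'i' =
  Pos 5: 'n' vs 'n' =
  Pos 6: 'c' vs 'c' =
  Pos 7: 'e' vs 'e' =
Hamming distance = 3


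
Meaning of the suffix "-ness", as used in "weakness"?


Suffix: -ness
Example: weakness (weak + -ness)
Meaning = state of being


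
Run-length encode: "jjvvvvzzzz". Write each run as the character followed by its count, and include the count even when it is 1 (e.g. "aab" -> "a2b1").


String: "jjvvvvzzzz"
Scanning for consecutive runs:
  'j' x 2
  'v' x 4
  'z' x 4
RLE = "j2v4z4"


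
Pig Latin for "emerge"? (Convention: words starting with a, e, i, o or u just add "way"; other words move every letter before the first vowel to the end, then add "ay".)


Word: "emerge"
Starts with vowel → add 'way'
Pig Latin = "emergeway"


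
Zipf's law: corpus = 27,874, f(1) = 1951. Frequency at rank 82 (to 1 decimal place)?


Zipf's law: f(r) = f(1) / r
f(1) = 1951
f(82) = 1951 / 82
= 23.8 occurrences


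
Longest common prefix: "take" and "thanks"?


Word 1: "take"
Word 2: "thanks"
Comparing from start:
  Pos 0: 't' == 't'
  Pos 1: 'a' != 'h' (stop)
LCP = "t" (length 1)


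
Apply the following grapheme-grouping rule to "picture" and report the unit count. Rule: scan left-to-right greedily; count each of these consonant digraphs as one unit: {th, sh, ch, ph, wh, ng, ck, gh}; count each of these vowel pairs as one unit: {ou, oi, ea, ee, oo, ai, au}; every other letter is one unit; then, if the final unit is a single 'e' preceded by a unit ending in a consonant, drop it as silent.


Word: "picture" (7 letters)
Left-to-right scan:
  1. 'p' (letter)
  2. 'i' (letter)
  3. 'c' (letter)
  4. 't' (letter)
  5. 'u' (letter)
  6. 'r' (letter)
  7. 'e' (letter)
Units from scan: 7
Final unit is 'e' after a consonant -> drop as silent (-1)
Sound units = 6 units


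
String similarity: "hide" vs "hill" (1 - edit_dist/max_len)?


Word 1: "hide" (length 4)
Word 2: "hill" (length 4)
One optimal edit sequence:
  1. keep 'h'
  2. keep 'i'
  3. substitute 'd' -> 'l'  (+1)
  4. substitute 'e' -> 'l'  (+1)
Edit distance = 2
Max length = max(4, 4) = 4
Similarity = 1 - 2/4
= 0.5000


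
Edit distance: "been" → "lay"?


Word 1: "been" (length 4)
Word 2: "lay" (length 3)
One optimal edit sequence (insert/delete/substitute each cost 1):
  1. delete 'b'  (+1)
  2. substitute 'e' -> 'l'  (+1)
  3. substitute 'e' -> 'a'  (+1)
  4. substitute 'n' -> 'y'  (+1)
Total edit operations: 4
Edit distance = 4


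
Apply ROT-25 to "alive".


Word: "alive"
Shift: 25
Each letter → (letter + shift) mod 26:
  'a' (0) + 25 = 25 → 'z'
  'l' (11) + 25 = 10 → 'k'
  'i' (8) + 25 = 7 → 'h'
  'v' (21) + 25 = 20 → 'u'
  'e' (4) + 25 = 3 → 'd'
Result = "zkhud"


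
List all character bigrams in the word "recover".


Word: "recover" (length 7)
Number of bigrams = 7 - 2 + 1 = 6
  Position 0: "re"
  Position 1: "ec"
  Position 2: "co"
  Position 3: "ov"
  Position 4: "ve"
  Position 5: "er"
Bigrams = "re", "ec", "co", "ov", "ve", "er"


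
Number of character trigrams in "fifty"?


Word: "fifty" (length 5)
Number of 3-grams = length - 3 + 1 = 5 - 3 + 1
= 3


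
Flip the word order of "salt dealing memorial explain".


Original: "salt dealing memorial explain"
Words (1..n): salt | dealing | memorial | explain
Reversed (n..1): explain | memorial | dealing | salt
Result = "explain memorial dealing salt"


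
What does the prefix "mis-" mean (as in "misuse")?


Prefix: mis-
Example: misuse = mis- + use
Meaning = wrongly


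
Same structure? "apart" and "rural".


Pattern of "apart": [0, 1, 0, 2, 3]
Pattern of "rural": [0, 1, 0, 2, 3]
Patterns match
Same pattern = Yes


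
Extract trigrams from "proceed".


Word: "proceed" (length 7)
Number of trigrams = 7 - 3 + 1 = 5
  Position 0: "pro"
  Position 1: "roc"
  Position 2: "oce"
  Position 3: "cee"
  Position 4: "eed"
Trigrams = "pro", "roc", "oce", "cee", "eed"


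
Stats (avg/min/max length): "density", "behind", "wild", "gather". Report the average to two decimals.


Lengths: "density"=7, "behind"=6, "wild"=4, "gather"=6
Sum = 23, Count = 4
Average = 23/4 = 5.75
= avg=5.75, min=4, max=7


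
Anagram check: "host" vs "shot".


Word 1: "host" → sorted: host
Word 2: "shot" → sorted: host
Same letters? host == host
Anagram = Yes


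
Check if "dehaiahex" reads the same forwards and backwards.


Word: "dehaiahex"
Reversed: "xehaiahed"
Forward == Backward? dehaiahex != xehaiahed
Palindrome = No


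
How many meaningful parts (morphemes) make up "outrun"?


Word: "outrun"
Morphemes: out- / run
Each morpheme carries meaning
= 2 morphemes


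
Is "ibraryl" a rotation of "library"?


Word: "library", Candidate: "ibraryl"
Method: check if candidate is substring of word+word
"librarylibrary" contains "ibraryl"? Yes
Is rotation = Yes


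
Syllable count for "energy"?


Word: "energy"
Syllable breakdown: en · er · gy
Counting: 3 parts
= 3 syllables


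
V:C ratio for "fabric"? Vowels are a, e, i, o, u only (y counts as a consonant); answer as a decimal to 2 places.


Word: "fabric"
Vowels (a,e,i,o,u): 2
Consonants: 4
Ratio = 2/4
= 0.50


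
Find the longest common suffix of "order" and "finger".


Word 1: "order"
Word 2: "finger"
Comparing from end:
  Pos -1: 'r' == 'r'
  Pos -2: 'e' == 'e'
  Pos -3: 'd' != 'g' (stop)
LCS = "er" (length 2)


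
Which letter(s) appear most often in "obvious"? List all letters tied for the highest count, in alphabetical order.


Word: "obvious"
Letter counts:
  'b': 1
  'i': 1
  'o': 2
  's': 1
  'u': 1
  'v': 1
Maximum count = 2
Most frequent = 'o' (2 times each)


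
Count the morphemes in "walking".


Word: "walking"
Morphemes: walk + -ing
Each morpheme carries meaning
= 2 morphemes


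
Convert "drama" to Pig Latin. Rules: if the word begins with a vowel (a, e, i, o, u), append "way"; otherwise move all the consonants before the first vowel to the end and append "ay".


Word: "drama"
Starts with consonant(s) → move to end, add 'ay'
Consonant cluster: "dr"
Pig Latin = "amadray"


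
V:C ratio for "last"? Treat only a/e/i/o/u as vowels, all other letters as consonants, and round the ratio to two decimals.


Word: "last"
Vowels (a,e,i,o,u): 1
Consonants: 3
Ratio = 1/3
= 0.33


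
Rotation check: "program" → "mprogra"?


Word: "program", Candidate: "mprogra"
Method: check if candidate is substring of word+word
"programprogram" contains "mprogra"? Yes
Is rotation = Yes


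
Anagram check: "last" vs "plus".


Word 1: "last" → sorted: alst
Word 2: "plus" → sorted: lpsu
Same letters? alst != lpsu
Anagram = No


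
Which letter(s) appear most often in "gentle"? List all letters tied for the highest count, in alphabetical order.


Word: "gentle"
Letter counts:
  'e': 2
  'g': 1
  'l': 1
  'n': 1
  't': 1
Maximum count = 2
Most frequent = 'e' (2 times each)


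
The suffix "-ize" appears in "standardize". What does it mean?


Suffix: -ize
Example: standardize (standard + -ize)
Meaning = to make


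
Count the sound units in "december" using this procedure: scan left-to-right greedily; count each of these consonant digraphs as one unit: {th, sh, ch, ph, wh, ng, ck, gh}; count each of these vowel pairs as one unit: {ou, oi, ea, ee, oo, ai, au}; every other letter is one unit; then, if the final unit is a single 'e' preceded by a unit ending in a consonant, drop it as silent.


Word: "december" (8 letters)
Left-to-right scan:
  1. 'd' (letter)
  2. 'e' (letter)
  3. 'c' (letter)
  4. 'e' (letter)
  5. 'm' (letter)
  6. 'b' (letter)
  7. 'e' (letter)
  8. 'r' (letter)
Units from scan: 8
Sound units = 8 units


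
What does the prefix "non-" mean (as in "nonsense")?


Prefix: non-
Example: nonsense (non- + sense)
Meaning = not


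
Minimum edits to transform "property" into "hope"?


Word 1: "property" (length 8)
Word 2: "hope" (length 4)
One optimal edit sequence (insert/delete/substitute each cost 1):
  1. delete 'p'  (+1)
  2. substitute 'r' -> 'h'  (+1)
  3. keep 'o'
  4. keep 'p'
  5. keep 'e'
  6. delete 'r'  (+1)
  7. delete 't'  (+1)
  8. delete 'y'  (+1)
Total edit operations: 5
Edit distance = 5


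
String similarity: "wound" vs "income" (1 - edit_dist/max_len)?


Word 1: "wound" (length 5)
Word 2: "income" (length 6)
One optimal edit sequence:
  1. insert 'i'  (+1)
  2. substitute 'w' -> 'n'  (+1)
  3. substitute 'o' -> 'c'  (+1)
  4. substitute 'u' -> 'o'  (+1)
  5. substitute 'n' -> 'm'  (+1)
  6. substitute 'd' -> 'e'  (+1)
Edit distance = 6
Max length = max(5, 6) = 6
Similarity = 1 - 6/6
= 0.0000


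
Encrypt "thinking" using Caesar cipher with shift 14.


Word: "thinking"
Shift: 14
Each letter → (letter + shift) mod 26:
  't' (19) + 14 = 7 → 'h'
  'h' (7) + 14 = 21 → 'v'
  'i' (8) + 14 = 22 → 'w'
  'n' (13) + 14 = 1 → 'b'
  'k' (10) + 14 = 24 → 'y'
  'i' (8) + 14 = 22 → 'w'
  'n' (13) + 14 = 1 → 'b'
  'g' (6) + 14 = 20 → 'u'
Result = "hvwbywbu"


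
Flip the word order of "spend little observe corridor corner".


Original: "spend little observe corridor corner"
Words (1..n): spend | little | observe | corridor | corner
Reversed (n..1): corner | corridor | observe | little | spend
Result = "corner corridor observe little spend"


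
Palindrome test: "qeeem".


Word: "qeeem"
Reversed: "meeeq"
Forward == Backward? qeeem != meeeq
Palindrome = No


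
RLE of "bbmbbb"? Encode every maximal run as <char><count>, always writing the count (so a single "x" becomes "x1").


String: "bbmbbb"
Scanning for consecutive runs:
  'b' x 2
  'm' x 1
  'b' x 3
RLE = "b2m1b3"


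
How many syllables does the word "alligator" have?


Word: "alligator"
Syllable breakdown: al / li / ga / tor
Counting: 4 parts
= 4 syllables


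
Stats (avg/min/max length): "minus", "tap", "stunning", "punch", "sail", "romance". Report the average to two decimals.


Lengths: "minus"=5, "tap"=3, "stunning"=8, "punch"=5, "sail"=4, "romance"=7
Sum = 32, Count = 6
Average = 32/6 = 5.33
= avg=5.33, min=3, max=8


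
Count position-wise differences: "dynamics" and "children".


Comparing character by character (same length = 8):
  Pos 0: 'd' vs 'c' !=
  Pos 1: 'y' vs 'h' !=
  Pos 2: 'n' vs 'i' !=
  Pos 3: 'a' vs 'l' !=
  Pos 4: 'm' vs 'd' !=
  Pos 5: 'i' vs 'r' !=
  Pos 6: 'c' vs 'e' !=
  Pos 7: 's' vs 'n' !=
Hamming distance = 8


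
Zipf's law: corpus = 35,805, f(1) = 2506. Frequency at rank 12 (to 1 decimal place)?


Zipf's law: f(r) = f(1) / r
f(1) = 2506
f(12) = 2506 / 12
= 208.8 occurrences


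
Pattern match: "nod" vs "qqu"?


Pattern of "nod": [0, 1, 2]
Pattern of "qqu": [0, 0, 1]
Patterns do not match
Same pattern = No


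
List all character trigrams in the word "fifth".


Word: "fifth" (length 5)
Number of trigrams = 5 - 3 + 1 = 3
  Position 0: "fif"
  Position 1: "ift"
  Position 2: "fth"
Trigrams = "fif", "ift", "fth"


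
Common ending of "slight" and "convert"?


Word 1: "slight"
Word 2: "convert"
Comparing from end:
  Pos -1: 't' == 't'
  Pos -2: 'h' != 'r' (stop)
LCS = "t" (length 1)


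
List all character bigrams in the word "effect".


Word: "effect" (length 6)
Number of bigrams = 6 - 2 + 1 = 5
  Position 0: "ef"
  Position 1: "ff"
  Position 2: "fe"
  Position 3: "ec"
  Position 4: "ct"
Bigrams = "ef", "ff", "fe", "ec", "ct"


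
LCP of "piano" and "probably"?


Word 1: "piano"
Word 2: "probably"
Comparing from start:
  Pos 0: 'p' == 'p'
  Pos 1: 'i' != 'r' (stop)
LCP = "p" (length 1)


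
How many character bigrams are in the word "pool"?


Word: "pool" (length 4)
Number of 2-grams = length - 2 + 1 = 4 - 2 + 1
= 3


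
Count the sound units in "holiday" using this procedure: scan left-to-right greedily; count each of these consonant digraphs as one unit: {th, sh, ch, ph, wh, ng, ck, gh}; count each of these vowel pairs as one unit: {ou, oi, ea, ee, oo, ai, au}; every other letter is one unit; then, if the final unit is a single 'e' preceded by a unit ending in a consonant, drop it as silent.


Word: "holiday" (7 letters)
Left-to-right scan:
  (1) 'h' (letter)
  (2) 'o' (letter)
  (3) 'l' (letter)
  (4) 'i' (letter)
  (5) 'd' (letter)
  (6) 'a' (letter)
  (7) 'y' (letter)
Units from scan: 7
Sound units = 7 units


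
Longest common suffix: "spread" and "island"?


Word 1: "spread"
Word 2: "island"
Comparing from end:
  Pos -1: 'd' == 'd'
  Pos -2: 'a' != 'n' (stop)
LCS = "d" (length 1)


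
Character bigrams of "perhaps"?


Word: "perhaps" (length 7)
Number of bigrams = 7 - 2 + 1 = 6
  Position 0: "pe"
  Position 1: "er"
  Position 2: "rh"
  Position 3: "ha"
  Position 4: "ap"
  Position 5: "ps"
Bigrams = "pe", "er", "rh", "ha", "ap", "ps"


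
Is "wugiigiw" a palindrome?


Word: "wugiigiw"
Reversed: "wigiiguw"
Forward == Backward? wugiigiw != wigiiguw
Palindrome = No


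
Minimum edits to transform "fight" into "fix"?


Word 1: "fight" (length 5)
Word 2: "fix" (length 3)
One optimal edit sequence (insert/delete/substitute each cost 1):
  1. keep 'f'
  2. keep 'i'
  3. delete 'g'  (+1)
  4. delete 'h'  (+1)
  5. substitute 't' -> 'x'  (+1)
Total edit operations: 3
Edit distance = 3


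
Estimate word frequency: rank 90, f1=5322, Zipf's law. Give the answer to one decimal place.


Zipf's law: f(r) = f(1) / r
f(1) = 5322
f(90) = 5322 / 90
= 59.1 occurrences


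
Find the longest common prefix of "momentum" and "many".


Word 1: "momentum"
Word 2: "many"
Comparing from start:
  Pos 0: 'm' == 'm'
  Pos 1: 'o' != 'a' (stop)
LCP = "m" (length 1)


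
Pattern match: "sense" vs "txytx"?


Pattern of "sense": [0, 1, 2, 0, 1]
Pattern of "txytx": [0, 1, 2, 0, 1]
Patterns match
Same pattern = Yes


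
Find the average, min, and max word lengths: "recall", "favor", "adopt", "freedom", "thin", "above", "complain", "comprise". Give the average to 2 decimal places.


Lengths: "recall"=6, "favor"=5, "adopt"=5, "freedom"=7, "thin"=4, "above"=5, "complain"=8, "comprise"=8
Sum = 48, Count = 8
Average = 48/8 = 6.00
= avg=6.00, min=4, max=8


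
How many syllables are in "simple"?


Word: "simple"
Syllable breakdown: sim | ple
Counting: 2 parts
= 2 syllables


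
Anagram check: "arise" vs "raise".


Word 1: "arise" → sorted: aeirs
Word 2: "raise" → sorted: aeirs
Same letters? aeirs == aeirs
Anagram = Yes


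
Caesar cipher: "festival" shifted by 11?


Word: "festival"
Shift: 11
Each letter → (letter + shift) mod 26:
  'f' (5) + 11 = 16 → 'q'
  'e' (4) + 11 = 15 → 'p'
  's' (18) + 11 = 3 → 'd'
  't' (19) + 11 = 4 → 'e'
  'i' (8) + 11 = 19 → 't'
  'v' (21) + 11 = 6 → 'g'
  'a' (0) + 11 = 11 → 'l'
  'l' (11) + 11 = 22 → 'w'
Result = "qpdetglw"


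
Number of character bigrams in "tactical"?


Word: "tactical" (length 8)
Number of 2-grams = length - 2 + 1 = 8 - 2 + 1
= 7


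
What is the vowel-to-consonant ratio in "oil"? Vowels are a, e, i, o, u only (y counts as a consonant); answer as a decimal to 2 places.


Word: "oil"
Vowels (a,e,i,o,u): 2
Consonants: 1
Ratio = 2/1
= 2.00


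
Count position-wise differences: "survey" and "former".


Comparing character by character (same length = 6):
  Pos 0: 's' vs 'f' !=
  Pos 1: 'u' vs 'o' !=
  Pos 2: 'r' vs 'r' =
  Pos 3: 'v' vs 'm' !=
  Pos 4: 'e' vs 'e' =
  Pos 5: 'y' vs 'r' !=
Hamming distance = 4


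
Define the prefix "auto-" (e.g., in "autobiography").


Prefix: auto-
Example: autobiography (auto- + biography)
Meaning = self


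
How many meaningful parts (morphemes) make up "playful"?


Word: "playful"
Morphemes: play / -ful
Each morpheme carries meaning
= 2 morphemes


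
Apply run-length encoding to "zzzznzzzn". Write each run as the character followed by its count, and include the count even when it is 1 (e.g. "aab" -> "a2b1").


String: "zzzznzzzn"
Scanning for consecutive runs:
  'z' x 4
  'n' x 1
  'z' x 3
  'n' x 1
RLE = "z4n1z3n1"


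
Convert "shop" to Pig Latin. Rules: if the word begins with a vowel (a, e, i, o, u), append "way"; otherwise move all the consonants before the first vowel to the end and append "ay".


Word: "shop"
Starts with consonant(s) → move to end, add 'ay'
Consonant cluster: "sh"
Pig Latin = "opshay"


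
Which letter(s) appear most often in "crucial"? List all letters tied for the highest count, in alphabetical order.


Word: "crucial"
Letter counts:
  'a': 1
  'c': 2
  'i': 1
  'l': 1
  'r': 1
  'u': 1
Maximum count = 2
Most frequent = 'c' (2 times each)


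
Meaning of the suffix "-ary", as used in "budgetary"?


Suffix: -ary
Example: budgetary (budget + -ary)
Meaning = relating to


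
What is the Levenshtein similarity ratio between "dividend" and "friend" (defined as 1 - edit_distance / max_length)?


Word 1: "dividend" (length 8)
Word 2: "friend" (length 6)
One optimal edit sequence:
  1. delete 'd'  (+1)
  2. substitute 'i' -> 'f'  (+1)
  3. substitute 'v' -> 'r'  (+1)
  4. keep 'i'
  5. delete 'd'  (+1)
  6. keep 'e'
  7. keep 'n'
  8. keep 'd'
Edit distance = 4
Max length = max(8, 6) = 8
Similarity = 1 - 4/8
= 0.5000


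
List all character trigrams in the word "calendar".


Word: "calendar" (length 8)
Number of trigrams = 8 - 3 + 1 = 6
  Position 0: "cal"
  Position 1: "ale"
  Position 2: "len"
  Position 3: "end"
  Position 4: "nda"
  Position 5: "dar"
Trigrams = "cal", "ale", "len", "end", "nda", "dar"


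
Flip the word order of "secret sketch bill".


Original: "secret sketch bill"
Words (1..n): secret | sketch | bill
Reversed (n..1): bill | sketch | secret
Result = "bill sketch secret"


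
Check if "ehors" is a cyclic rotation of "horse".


Word: "horse", Candidate: "ehors"
Method: check if candidate is substring of word+word
"horsehorse" contains "ehors"? Yes
Is rotation = Yes


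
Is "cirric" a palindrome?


Word: "cirric"
Reversed: "cirric"
Forward == Backward? cirric == cirric
Palindrome = Yes


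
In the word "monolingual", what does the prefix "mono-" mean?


Prefix: mono-
Example: monolingual = mono- + lingual
Meaning = one


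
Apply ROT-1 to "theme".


Word: "theme"
Shift: 1
Each letter → (letter + shift) mod 26:
  't' (19) + 1 = 20 → 'u'
  'h' (7) + 1 = 8 → 'i'
  'e' (4) + 1 = 5 → 'f'
  'm' (12) + 1 = 13 → 'n'
  'e' (4) + 1 = 5 → 'f'
Result = "uifnf"


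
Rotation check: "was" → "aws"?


Word: "was", Candidate: "aws"
Method: check if candidate is substring of word+word
"waswas" contains "aws"? No
Is rotation = No


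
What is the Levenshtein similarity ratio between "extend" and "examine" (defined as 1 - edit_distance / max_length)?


Word 1: "extend" (length 6)
Word 2: "examine" (length 7)
One optimal edit sequence:
  1. keep 'e'
  2. keep 'x'
  3. insert 'a'  (+1)
  4. substitute 't' -> 'm'  (+1)
  5. substitute 'e' -> 'i'  (+1)
  6. keep 'n'
  7. substitute 'd' -> 'e'  (+1)
Edit distance = 4
Max length = max(6, 7) = 7
Similarity = 1 - 4/7
= 0.4286


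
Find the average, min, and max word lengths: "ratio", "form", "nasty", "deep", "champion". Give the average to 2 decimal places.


Lengths: "ratio"=5, "form"=4, "nasty"=5, "deep"=4, "champion"=8
Sum = 26, Count = 5
Average = 26/5 = 5.20
= avg=5.20, min=4, max=8


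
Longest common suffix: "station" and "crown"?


Word 1: "station"
Word 2: "crown"
Comparing from end:
  Pos -1: 'n' == 'n'
  Pos -2: 'o' != 'w' (stop)
LCS = "n" (length 1)


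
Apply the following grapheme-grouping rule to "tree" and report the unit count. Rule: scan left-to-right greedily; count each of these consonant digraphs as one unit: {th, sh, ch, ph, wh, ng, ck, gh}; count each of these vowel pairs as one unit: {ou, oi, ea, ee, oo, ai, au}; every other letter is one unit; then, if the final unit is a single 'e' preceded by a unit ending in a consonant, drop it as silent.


Word: "tree" (4 letters)
Left-to-right scan:
  (1) 't' (letter)
  (2) 'r' (letter)
  (3) 'ee' (vowel-pair)
Units from scan: 3
Sound units = 3 units


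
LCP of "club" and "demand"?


Word 1: "club"
Word 2: "demand"
Comparing from start:
  Pos 0: 'c' != 'd' (stop)
LCP = "" (length 0)


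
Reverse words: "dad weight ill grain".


Original: "dad weight ill grain"
Words (1..n): dad | weight | ill | grain
Reversed (n..1): grain | ill | weight | dad
Result = "grain ill weight dad"


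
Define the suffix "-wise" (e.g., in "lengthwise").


Suffix: -wise
Example: lengthwise (length + -wise)
Meaning = in the manner of


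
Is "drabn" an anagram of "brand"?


Word 1: "brand" → sorted: abdnr
Word 2: "drabn" → sorted: abdnr
Same letters? abdnr == abdnr
Anagram = Yes


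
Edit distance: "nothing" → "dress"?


Word 1: "nothing" (length 7)
Word 2: "dress" (length 5)
One optimal edit sequence (insert/delete/substitute each cost 1):
  1. delete 'n'  (+1)
  2. delete 'o'  (+1)
  3. substitute 't' -> 'd'  (+1)
  4. substitute 'h' -> 'r'  (+1)
  5. substitute 'i' -> 'e'  (+1)
  6. substitute 'n' -> 's'  (+1)
  7. substitute 'g' -> 's'  (+1)
Total edit operations: 7
Edit distance = 7


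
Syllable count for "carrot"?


Word: "carrot"
Syllable breakdown: car / rot
Counting: 2 parts
= 2 syllables


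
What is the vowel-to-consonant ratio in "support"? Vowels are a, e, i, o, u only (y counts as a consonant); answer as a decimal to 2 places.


Word: "support"
Vowels (a,e,i,o,u): 2
Consonants: 5
Ratio = 2/5
= 0.40


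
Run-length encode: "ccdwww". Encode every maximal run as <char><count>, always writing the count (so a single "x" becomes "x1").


String: "ccdwww"
Scanning for consecutive runs:
  'c' x 2
  'd' x 1
  'w' x 3
RLE = "c2d1w3"


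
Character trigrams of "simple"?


Word: "simple" (length 6)
Number of trigrams = 6 - 3 + 1 = 4
  Position 0: "sim"
  Position 1: "imp"
  Position 2: "mpl"
  Position 3: "ple"
Trigrams = "sim", "imp", "mpl", "ple"


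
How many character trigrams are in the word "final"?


Word: "final" (length 5)
Number of 3-grams = length - 3 + 1 = 5 - 3 + 1
= 3


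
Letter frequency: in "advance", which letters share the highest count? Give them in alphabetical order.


Word: "advance"
Letter counts:
  'a': 2
  'c': 1
  'd': 1
  'e': 1
  'n': 1
  'v': 1
Maximum count = 2
Most frequent = 'a' (2 times each)


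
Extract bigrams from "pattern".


Word: "pattern" (length 7)
Number of bigrams = 7 - 2 + 1 = 6
  Position 0: "pa"
  Position 1: "at"
  Position 2: "tt"
  Position 3: "te"
  Position 4: "er"
  Position 5: "rn"
Bigrams = "pa", "at", "tt", "te", "er", "rn"


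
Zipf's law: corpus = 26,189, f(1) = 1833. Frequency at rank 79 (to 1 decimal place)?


Zipf's law: f(r) = f(1) / r
f(1) = 1833
f(79) = 1833 / 79
= 23.2 occurrences


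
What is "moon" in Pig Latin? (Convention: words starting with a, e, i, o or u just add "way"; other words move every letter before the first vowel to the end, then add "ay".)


Word: "moon"
Starts with consonant(s) → move to end, add 'ay'
Consonant cluster: "m"
Pig Latin = "oonmay"


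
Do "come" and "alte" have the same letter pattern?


Pattern of "come": [0, 1, 2, 3]
Pattern of "alte": [0, 1, 2, 3]
Patterns match
Same pattern = Yes


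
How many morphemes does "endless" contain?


Word: "endless"
Morphemes: end / -less
Each morpheme carries meaning
= 2 morphemes


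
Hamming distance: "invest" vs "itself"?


Comparing character by character (same length = 6):
  Pos 0: 'i' vs 'i' =
  Pos 1: 'n' vs 't' !=
  Pos 2: 'v' vs 's' !=
  Pos 3: 'e' vs 'e' =
  Pos 4: 's' vs 'l' !=
  Pos 5: 't' vs 'f' !=
Hamming distance = 4


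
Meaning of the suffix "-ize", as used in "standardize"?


Suffix: -ize
Example: standardize = standard + -ize
Meaning = to make


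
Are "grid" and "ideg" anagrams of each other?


Word 1: "grid" → sorted: dgir
Word 2: "ideg" → sorted: degi
Same letters? dgir != degi
Anagram = No


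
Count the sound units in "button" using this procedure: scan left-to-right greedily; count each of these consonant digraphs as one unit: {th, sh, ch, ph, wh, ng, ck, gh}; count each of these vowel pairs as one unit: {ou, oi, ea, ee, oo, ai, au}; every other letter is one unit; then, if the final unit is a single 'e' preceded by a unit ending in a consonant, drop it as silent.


Word: "button" (6 letters)
Left-to-right scan:
  1. 'b' (letter)
  2. 'u' (letter)
  3. 't' (letter)
  4. 't' (letter)
  5. 'o' (letter)
  6. 'n' (letter)
Units from scan: 6
Sound units = 6 units


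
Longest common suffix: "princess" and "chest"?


Word 1: "princess"
Word 2: "chest"
Comparing from end:
  Pos -1: 's' != 't' (stop)
LCS = "" (length 0)


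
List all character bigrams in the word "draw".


Word: "draw" (length 4)
Number of bigrams = 4 - 2 + 1 = 3
  Position 0: "dr"
  Position 1: "ra"
  Position 2: "aw"
Bigrams = "dr", "ra", "aw"


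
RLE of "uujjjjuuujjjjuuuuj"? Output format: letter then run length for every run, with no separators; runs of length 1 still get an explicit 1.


String: "uujjjjuuujjjjuuuuj"
Scanning for consecutive runs:
  'u' x 2
  'j' x 4
  'u' x 3
  'j' x 4
  'u' x 4
  'j' x 1
RLE = "u2j4u3j4u4j1"


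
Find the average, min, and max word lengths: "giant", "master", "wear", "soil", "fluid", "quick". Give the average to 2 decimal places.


Lengths: "giant"=5, "master"=6, "wear"=4, "soil"=4, "fluid"=5, "quick"=5
Sum = 29, Count = 6
Average = 29/6 = 4.83
= avg=4.83, min=4, max=6


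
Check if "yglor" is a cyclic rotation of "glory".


Word: "glory", Candidate: "yglor"
Method: check if candidate is substring of word+word
"gloryglory" contains "yglor"? Yes
Is rotation = Yes


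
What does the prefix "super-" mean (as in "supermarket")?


Prefix: super-
Example: supermarket (super- + market)
Meaning = above / beyond


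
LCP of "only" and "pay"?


Word 1: "only"
Word 2: "pay"
Comparing from start:
  Pos 0: 'o' != 'p' (stop)
LCP = "" (length 0)


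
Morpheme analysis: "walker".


Word: "walker"
Morphemes: walk | -er
Each morpheme carries meaning
= 2 morphemes


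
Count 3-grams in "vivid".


Word: "vivid" (length 5)
Number of 3-grams = length - 3 + 1 = 5 - 3 + 1
= 3


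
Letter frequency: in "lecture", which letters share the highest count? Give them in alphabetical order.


Word: "lecture"
Letter counts:
  'c': 1
  'e': 2
  'l': 1
  'r': 1
  't': 1
  'u': 1
Maximum count = 2
Most frequent = 'e' (2 times each)


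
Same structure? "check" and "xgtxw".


Pattern of "check": [0, 1, 2, 0, 3]
Pattern of "xgtxw": [0, 1, 2, 0, 3]
Patterns match
Same pattern = Yes


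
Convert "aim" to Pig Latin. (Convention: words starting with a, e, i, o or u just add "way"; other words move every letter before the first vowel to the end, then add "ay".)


Word: "aim"
Starts with vowel → add 'way'
Pig Latin = "aimway"


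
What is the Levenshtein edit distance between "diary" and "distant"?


Word 1: "diary" (length 5)
Word 2: "distant" (length 7)
One optimal edit sequence (insert/delete/substitute each cost 1):
  1. keep 'd'
  2. keep 'i'
  3. insert 's'  (+1)
  4. insert 't'  (+1)
  5. keep 'a'
  6. substitute 'r' -> 'n'  (+1)
  7. substitute 'y' -> 't'  (+1)
Total edit operations: 4
Edit distance = 4


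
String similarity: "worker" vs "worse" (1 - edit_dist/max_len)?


Word 1: "worker" (length 6)
Word 2: "worse" (length 5)
One optimal edit sequence:
  1. keep 'w'
  2. keep 'o'
  3. keep 'r'
  4. substitute 'k' -> 's'  (+1)
  5. keep 'e'
  6. delete 'r'  (+1)
Edit distance = 2
Max length = max(6, 5) = 6
Similarity = 1 - 2/6
= 0.6667


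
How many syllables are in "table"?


Word: "table"
Syllable breakdown: ta | ble
Counting: 2 parts
= 2 syllables


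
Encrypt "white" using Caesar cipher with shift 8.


Word: "white"
Shift: 8
Each letter → (letter + shift) mod 26:
  'w' (22) + 8 = 4 → 'e'
  'h' (7) + 8 = 15 → 'p'
  'i' (8) + 8 = 16 → 'q'
  't' (19) + 8 = 1 → 'b'
  'e' (4) + 8 = 12 → 'm'
Result = "epqbm"
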